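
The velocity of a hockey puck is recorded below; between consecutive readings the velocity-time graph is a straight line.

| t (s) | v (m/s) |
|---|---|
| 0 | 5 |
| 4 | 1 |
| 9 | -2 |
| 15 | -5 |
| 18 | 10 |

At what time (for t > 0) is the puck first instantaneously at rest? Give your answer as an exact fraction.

t = 17/3 s

v changes sign on 4–9 s (from 1 to -2); the graph is linear there, so v = 0 at t = 4 + (-1)·(9 − 4)/(-2 − 1) = 17/3 s.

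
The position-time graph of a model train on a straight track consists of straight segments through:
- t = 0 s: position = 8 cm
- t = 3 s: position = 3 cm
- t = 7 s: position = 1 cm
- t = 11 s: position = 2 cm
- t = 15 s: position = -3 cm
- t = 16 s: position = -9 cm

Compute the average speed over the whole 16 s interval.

1.1875 cm/s

Average speed = (total path length)/(elapsed time); on a piecewise-linear x-t graph the path length is Σ|Δx|.
0–3 s: |Δx| = |3 − 8| = 5 cm
3–7 s: |Δx| = |1 − 3| = 2 cm
7–11 s: |Δx| = |2 − 1| = 1 cm
11–15 s: |Δx| = |-3 − 2| = 5 cm
15–16 s: |Δx| = |-9 − -3| = 6 cm
Total path = 19 cm; average speed = 19/16 = 1.1875 cm/s.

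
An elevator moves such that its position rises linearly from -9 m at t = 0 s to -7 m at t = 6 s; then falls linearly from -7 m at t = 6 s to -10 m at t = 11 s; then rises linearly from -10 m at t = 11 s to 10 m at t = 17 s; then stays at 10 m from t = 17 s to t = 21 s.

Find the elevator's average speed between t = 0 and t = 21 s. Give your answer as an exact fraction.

25/21 m/s

Average speed = (total path length)/(elapsed time); on a piecewise-linear x-t graph the path length is Σ|Δx|.
0–6 s: |Δx| = |-7 − -9| = 2 m
6–11 s: |Δx| = |-10 − -7| = 3 m
11–17 s: |Δx| = |10 − -10| = 20 m
17–21 s: |Δx| = |10 − 10| = 0 m
Total path = 25 m; average speed = 25/21 = 25/21 m/s.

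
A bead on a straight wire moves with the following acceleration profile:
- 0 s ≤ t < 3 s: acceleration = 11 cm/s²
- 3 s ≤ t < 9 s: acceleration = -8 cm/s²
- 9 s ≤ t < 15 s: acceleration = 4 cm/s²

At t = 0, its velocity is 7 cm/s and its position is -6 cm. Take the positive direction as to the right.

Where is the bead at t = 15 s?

On each constant-a segment, Δv = aΔt and Δx = v₀Δt + ½aΔt²; chain segment to segment.
0–3 s: v starts 7 cm/s; Δx = 7·3 + ½·11·3² = 70.5 cm; v ends 40 cm/s.
3–9 s: v starts 40 cm/s; Δx = 40·6 + ½·-8·6² = 96 cm; v ends -8 cm/s.
9–15 s: v starts -8 cm/s; Δx = -8·6 + ½·4·6² = 24 cm; v ends 16 cm/s.
x(15) = -6 + Σ Δx = 184.5 cm.

184.5 cm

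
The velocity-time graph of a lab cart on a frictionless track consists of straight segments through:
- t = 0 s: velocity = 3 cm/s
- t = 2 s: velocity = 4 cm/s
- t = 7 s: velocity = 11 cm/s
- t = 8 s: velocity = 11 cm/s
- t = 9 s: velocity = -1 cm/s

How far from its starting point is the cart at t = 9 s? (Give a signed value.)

60.5 cm

Net displacement equals the area under the velocity-time graph (areas below the axis count negative).
0–2 s: ½(3 + 4)(2) = 7 cm
2–7 s: ½(4 + 11)(5) = 37.5 cm
7–8 s: 11 × 1 = 11 cm
8–9 s: ½(11 + -1)(1) = 5 cm
Net displacement = 60.5 cm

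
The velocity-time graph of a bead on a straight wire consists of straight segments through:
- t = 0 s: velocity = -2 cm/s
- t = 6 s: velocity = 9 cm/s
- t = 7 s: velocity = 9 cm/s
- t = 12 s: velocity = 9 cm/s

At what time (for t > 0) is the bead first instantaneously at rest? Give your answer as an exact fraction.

t = 12/11 s

v changes sign on 0–6 s (from -2 to 9); the graph is linear there, so v = 0 at t = 0 + (2)·(6 − 0)/(9 − -2) = 12/11 s.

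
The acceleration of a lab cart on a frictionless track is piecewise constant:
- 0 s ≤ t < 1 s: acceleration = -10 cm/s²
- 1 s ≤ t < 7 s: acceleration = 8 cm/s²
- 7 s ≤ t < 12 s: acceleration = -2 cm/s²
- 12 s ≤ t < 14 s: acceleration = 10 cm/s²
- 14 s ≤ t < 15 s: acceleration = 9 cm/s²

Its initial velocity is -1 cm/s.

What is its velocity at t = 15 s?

56 cm/s

Δv equals the area under the a-t graph; then v = v₀ + Δv.
0–1 s: -10 × 1 = -10 cm/s
1–7 s: 8 × 6 = 48 cm/s
7–12 s: -2 × 5 = -10 cm/s
12–14 s: 10 × 2 = 20 cm/s
14–15 s: 9 × 1 = 9 cm/s
Δv = 57 cm/s, so v(15) = -1 + (57) = 56 cm/s.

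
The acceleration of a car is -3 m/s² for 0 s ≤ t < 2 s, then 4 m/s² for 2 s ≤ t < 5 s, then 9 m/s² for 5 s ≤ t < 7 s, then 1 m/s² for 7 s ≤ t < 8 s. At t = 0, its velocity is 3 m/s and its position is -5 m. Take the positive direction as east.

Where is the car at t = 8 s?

67.5 m

On each constant-a segment, Δv = aΔt and Δx = v₀Δt + ½aΔt²; chain segment to segment.
0–2 s: v starts 3 m/s; Δx = 3·2 + ½·-3·2² = 0 m; v ends -3 m/s.
2–5 s: v starts -3 m/s; Δx = -3·3 + ½·4·3² = 9 m; v ends 9 m/s.
5–7 s: v starts 9 m/s; Δx = 9·2 + ½·9·2² = 36 m; v ends 27 m/s.
7–8 s: v starts 27 m/s; Δx = 27·1 + ½·1·1² = 27.5 m; v ends 28 m/s.
x(8) = -5 + Σ Δx = 67.5 m.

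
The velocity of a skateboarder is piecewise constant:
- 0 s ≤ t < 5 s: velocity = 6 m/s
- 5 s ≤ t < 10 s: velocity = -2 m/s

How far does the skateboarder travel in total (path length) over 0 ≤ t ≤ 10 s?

Distance (not displacement) is the total path length: add the absolute areas under v-t.
0–5 s: |6| × 5 = 30 m
5–10 s: |-2| × 5 = 10 m
Total distance = 40 m

40 m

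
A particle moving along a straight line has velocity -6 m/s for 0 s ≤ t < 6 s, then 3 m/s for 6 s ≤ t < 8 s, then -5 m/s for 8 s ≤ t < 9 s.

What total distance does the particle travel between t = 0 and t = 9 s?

47 m

Distance (not displacement) is the total path length: add the absolute areas under v-t.
0–6 s: |-6| × 6 = 36 m
6–8 s: |3| × 2 = 6 m
8–9 s: |-5| × 1 = 5 m
Total distance = 47 m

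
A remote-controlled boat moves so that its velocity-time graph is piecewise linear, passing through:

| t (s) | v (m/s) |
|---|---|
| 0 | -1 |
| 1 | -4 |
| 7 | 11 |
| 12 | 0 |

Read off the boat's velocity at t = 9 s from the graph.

On 7–12 s the graph is linear from 11 to 0 m/s: v(9) = 11 + (0 − 11)·(9 − 7)/(12 − 7) = 6.6 m/s.

6.6 m/s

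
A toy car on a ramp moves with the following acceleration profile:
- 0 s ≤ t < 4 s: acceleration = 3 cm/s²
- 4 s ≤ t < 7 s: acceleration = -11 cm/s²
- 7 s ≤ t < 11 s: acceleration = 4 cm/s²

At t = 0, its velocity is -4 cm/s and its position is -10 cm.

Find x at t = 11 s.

-95.5 cm

On each constant-a segment, Δv = aΔt and Δx = v₀Δt + ½aΔt²; chain segment to segment.
0–4 s: v starts -4 cm/s; Δx = -4·4 + ½·3·4² = 8 cm; v ends 8 cm/s.
4–7 s: v starts 8 cm/s; Δx = 8·3 + ½·-11·3² = -25.5 cm; v ends -25 cm/s.
7–11 s: v starts -25 cm/s; Δx = -25·4 + ½·4·4² = -68 cm; v ends -9 cm/s.
x(11) = -10 + Σ Δx = -95.5 cm.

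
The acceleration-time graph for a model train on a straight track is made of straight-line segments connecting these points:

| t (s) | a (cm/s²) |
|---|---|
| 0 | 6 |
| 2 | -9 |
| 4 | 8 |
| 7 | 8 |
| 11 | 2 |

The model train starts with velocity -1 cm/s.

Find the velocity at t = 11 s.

39 cm/s

Δv equals the area under the a-t graph; then v = v₀ + Δv.
0–2 s: ½(6 + -9)(2) = -3 cm/s
2–4 s: ½(-9 + 8)(2) = -1 cm/s
4–7 s: 8 × 3 = 24 cm/s
7–11 s: ½(8 + 2)(4) = 20 cm/s
Δv = 40 cm/s, so v(11) = -1 + (40) = 39 cm/s.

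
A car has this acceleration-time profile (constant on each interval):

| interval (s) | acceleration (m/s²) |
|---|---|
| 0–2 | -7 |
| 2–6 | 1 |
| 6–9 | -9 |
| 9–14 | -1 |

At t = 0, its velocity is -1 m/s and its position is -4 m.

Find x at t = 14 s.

-348 m

On each constant-a segment, Δv = aΔt and Δx = v₀Δt + ½aΔt²; chain segment to segment.
0–2 s: v starts -1 m/s; Δx = -1·2 + ½·-7·2² = -16 m; v ends -15 m/s.
2–6 s: v starts -15 m/s; Δx = -15·4 + ½·1·4² = -52 m; v ends -11 m/s.
6–9 s: v starts -11 m/s; Δx = -11·3 + ½·-9·3² = -73.5 m; v ends -38 m/s.
9–14 s: v starts -38 m/s; Δx = -38·5 + ½·-1·5² = -202.5 m; v ends -43 m/s.
x(14) = -4 + Σ Δx = -348 m.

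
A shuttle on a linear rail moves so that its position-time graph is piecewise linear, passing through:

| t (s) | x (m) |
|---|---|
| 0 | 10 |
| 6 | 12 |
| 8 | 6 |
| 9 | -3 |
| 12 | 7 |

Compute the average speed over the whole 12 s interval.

Average speed = (total path length)/(elapsed time); on a piecewise-linear x-t graph the path length is Σ|Δx|.
0–6 s: |Δx| = |12 − 10| = 2 m
6–8 s: |Δx| = |6 − 12| = 6 m
8–9 s: |Δx| = |-3 − 6| = 9 m
9–12 s: |Δx| = |7 − -3| = 10 m
Total path = 27 m; average speed = 27/12 = 2.25 m/s.

2.25 m/s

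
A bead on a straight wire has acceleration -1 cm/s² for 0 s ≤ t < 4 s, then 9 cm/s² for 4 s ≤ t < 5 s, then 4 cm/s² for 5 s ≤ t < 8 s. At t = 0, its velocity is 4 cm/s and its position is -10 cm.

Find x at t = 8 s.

47.5 cm

On each constant-a segment, Δv = aΔt and Δx = v₀Δt + ½aΔt²; chain segment to segment.
0–4 s: v starts 4 cm/s; Δx = 4·4 + ½·-1·4² = 8 cm; v ends 0 cm/s.
4–5 s: v starts 0 cm/s; Δx = 0·1 + ½·9·1² = 4.5 cm; v ends 9 cm/s.
5–8 s: v starts 9 cm/s; Δx = 9·3 + ½·4·3² = 45 cm; v ends 21 cm/s.
x(8) = -10 + Σ Δx = 47.5 cm.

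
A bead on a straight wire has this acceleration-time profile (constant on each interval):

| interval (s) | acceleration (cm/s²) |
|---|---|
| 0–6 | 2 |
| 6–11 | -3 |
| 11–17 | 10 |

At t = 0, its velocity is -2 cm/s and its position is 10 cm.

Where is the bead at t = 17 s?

On each constant-a segment, Δv = aΔt and Δx = v₀Δt + ½aΔt²; chain segment to segment.
0–6 s: v starts -2 cm/s; Δx = -2·6 + ½·2·6² = 24 cm; v ends 10 cm/s.
6–11 s: v starts 10 cm/s; Δx = 10·5 + ½·-3·5² = 12.5 cm; v ends -5 cm/s.
11–17 s: v starts -5 cm/s; Δx = -5·6 + ½·10·6² = 150 cm; v ends 55 cm/s.
x(17) = 10 + Σ Δx = 196.5 cm.

196.5 cm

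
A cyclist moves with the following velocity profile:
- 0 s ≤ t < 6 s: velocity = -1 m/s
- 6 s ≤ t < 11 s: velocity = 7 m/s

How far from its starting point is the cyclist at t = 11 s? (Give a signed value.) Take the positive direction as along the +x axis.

Net displacement equals the area under the velocity-time graph (areas below the axis count negative).
0–6 s: -1 × 6 = -6 m
6–11 s: 7 × 5 = 35 m
Net displacement = 29 m

29 m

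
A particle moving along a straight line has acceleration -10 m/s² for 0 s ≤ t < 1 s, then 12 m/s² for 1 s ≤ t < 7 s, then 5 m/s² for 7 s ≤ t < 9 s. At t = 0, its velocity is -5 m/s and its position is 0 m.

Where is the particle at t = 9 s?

240 m

On each constant-a segment, Δv = aΔt and Δx = v₀Δt + ½aΔt²; chain segment to segment.
0–1 s: v starts -5 m/s; Δx = -5·1 + ½·-10·1² = -10 m; v ends -15 m/s.
1–7 s: v starts -15 m/s; Δx = -15·6 + ½·12·6² = 126 m; v ends 57 m/s.
7–9 s: v starts 57 m/s; Δx = 57·2 + ½·5·2² = 124 m; v ends 67 m/s.
x(9) = 0 + Σ Δx = 240 m.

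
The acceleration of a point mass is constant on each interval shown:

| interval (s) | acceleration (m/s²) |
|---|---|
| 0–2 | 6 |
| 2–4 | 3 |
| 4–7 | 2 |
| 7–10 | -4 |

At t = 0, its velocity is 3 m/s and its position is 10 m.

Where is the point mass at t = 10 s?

On each constant-a segment, Δv = aΔt and Δx = v₀Δt + ½aΔt²; chain segment to segment.
0–2 s: v starts 3 m/s; Δx = 3·2 + ½·6·2² = 18 m; v ends 15 m/s.
2–4 s: v starts 15 m/s; Δx = 15·2 + ½·3·2² = 36 m; v ends 21 m/s.
4–7 s: v starts 21 m/s; Δx = 21·3 + ½·2·3² = 72 m; v ends 27 m/s.
7–10 s: v starts 27 m/s; Δx = 27·3 + ½·-4·3² = 63 m; v ends 15 m/s.
x(10) = 10 + Σ Δx = 199 m.

199 m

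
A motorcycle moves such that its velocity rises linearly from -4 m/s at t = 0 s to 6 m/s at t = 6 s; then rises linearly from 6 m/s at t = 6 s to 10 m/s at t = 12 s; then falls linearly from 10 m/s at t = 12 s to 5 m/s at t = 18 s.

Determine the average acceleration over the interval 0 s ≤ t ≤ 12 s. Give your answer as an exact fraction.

7/6 m/s²

Average acceleration = Δv/Δt = (10 − -4)/(12 − 0) = 7/6 m/s².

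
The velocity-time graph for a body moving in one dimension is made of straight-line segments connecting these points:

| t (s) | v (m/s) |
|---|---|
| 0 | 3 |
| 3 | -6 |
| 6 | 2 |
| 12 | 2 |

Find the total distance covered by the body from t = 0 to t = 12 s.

Total distance travelled is ∫|v| dt — sum the magnitudes of each area piece.
0–3 s: v = 0 at t = 1 s; triangle areas 1.5 + 6 = 7.5 m
3–6 s: v = 0 at t = 5.25 s; triangle areas 6.75 + 0.75 = 7.5 m
6–12 s: |2| × 6 = 12 m
Total distance = 27 m

27 m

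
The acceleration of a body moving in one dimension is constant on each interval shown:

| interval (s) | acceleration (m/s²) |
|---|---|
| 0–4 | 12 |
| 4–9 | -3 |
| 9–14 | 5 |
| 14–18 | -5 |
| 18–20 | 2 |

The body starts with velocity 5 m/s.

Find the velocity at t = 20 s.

47 m/s

Δv equals the area under the a-t graph; then v = v₀ + Δv.
0–4 s: 12 × 4 = 48 m/s
4–9 s: -3 × 5 = -15 m/s
9–14 s: 5 × 5 = 25 m/s
14–18 s: -5 × 4 = -20 m/s
18–20 s: 2 × 2 = 4 m/s
Δv = 42 m/s, so v(20) = 5 + (42) = 47 m/s.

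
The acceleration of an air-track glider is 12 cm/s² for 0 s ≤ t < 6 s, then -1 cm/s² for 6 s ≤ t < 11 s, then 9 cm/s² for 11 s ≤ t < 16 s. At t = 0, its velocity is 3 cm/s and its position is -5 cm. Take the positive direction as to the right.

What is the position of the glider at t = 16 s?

On each constant-a segment, Δv = aΔt and Δx = v₀Δt + ½aΔt²; chain segment to segment.
0–6 s: v starts 3 cm/s; Δx = 3·6 + ½·12·6² = 234 cm; v ends 75 cm/s.
6–11 s: v starts 75 cm/s; Δx = 75·5 + ½·-1·5² = 362.5 cm; v ends 70 cm/s.
11–16 s: v starts 70 cm/s; Δx = 70·5 + ½·9·5² = 462.5 cm; v ends 115 cm/s.
x(16) = -5 + Σ Δx = 1054 cm.

1054 cm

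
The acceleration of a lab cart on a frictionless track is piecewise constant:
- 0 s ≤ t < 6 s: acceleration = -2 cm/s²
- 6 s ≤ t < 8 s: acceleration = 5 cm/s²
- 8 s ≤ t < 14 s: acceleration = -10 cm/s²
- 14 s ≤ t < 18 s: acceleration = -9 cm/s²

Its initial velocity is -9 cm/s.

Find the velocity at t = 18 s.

-107 cm/s

Δv equals the area under the a-t graph; then v = v₀ + Δv.
0–6 s: -2 × 6 = -12 cm/s
6–8 s: 5 × 2 = 10 cm/s
8–14 s: -10 × 6 = -60 cm/s
14–18 s: -9 × 4 = -36 cm/s
Δv = -98 cm/s, so v(18) = -9 + (-98) = -107 cm/s.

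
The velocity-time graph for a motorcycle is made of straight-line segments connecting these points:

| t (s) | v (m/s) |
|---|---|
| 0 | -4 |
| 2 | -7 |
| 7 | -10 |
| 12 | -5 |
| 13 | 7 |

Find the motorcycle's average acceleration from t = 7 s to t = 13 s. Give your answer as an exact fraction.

Average acceleration = Δv/Δt = (7 − -10)/(13 − 7) = 17/6 m/s².

17/6 m/s²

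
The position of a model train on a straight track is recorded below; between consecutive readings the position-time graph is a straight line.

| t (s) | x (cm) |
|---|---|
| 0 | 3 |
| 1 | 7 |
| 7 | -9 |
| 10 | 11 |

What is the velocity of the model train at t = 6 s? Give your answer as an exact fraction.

Velocity is the slope of the x-t graph on 1–7 s: (-9 − 7)/(7 − 1) = -8/3 cm/s.

-8/3 cm/s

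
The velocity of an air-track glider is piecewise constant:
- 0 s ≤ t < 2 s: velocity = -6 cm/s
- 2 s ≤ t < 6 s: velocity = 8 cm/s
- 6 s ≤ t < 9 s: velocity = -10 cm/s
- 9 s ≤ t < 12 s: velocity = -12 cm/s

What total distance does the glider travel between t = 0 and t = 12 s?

Total distance travelled is ∫|v| dt — sum the magnitudes of each area piece.
0–2 s: |-6| × 2 = 12 cm
2–6 s: |8| × 4 = 32 cm
6–9 s: |-10| × 3 = 30 cm
9–12 s: |-12| × 3 = 36 cm
Total distance = 110 cm

110 cm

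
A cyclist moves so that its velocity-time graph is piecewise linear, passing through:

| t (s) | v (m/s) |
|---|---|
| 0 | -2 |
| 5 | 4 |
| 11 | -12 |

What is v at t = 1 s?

On 0–5 s the graph is linear from -2 to 4 m/s: v(1) = -2 + (4 − -2)·(1 − 0)/(5 − 0) = -0.8 m/s.

-0.8 m/s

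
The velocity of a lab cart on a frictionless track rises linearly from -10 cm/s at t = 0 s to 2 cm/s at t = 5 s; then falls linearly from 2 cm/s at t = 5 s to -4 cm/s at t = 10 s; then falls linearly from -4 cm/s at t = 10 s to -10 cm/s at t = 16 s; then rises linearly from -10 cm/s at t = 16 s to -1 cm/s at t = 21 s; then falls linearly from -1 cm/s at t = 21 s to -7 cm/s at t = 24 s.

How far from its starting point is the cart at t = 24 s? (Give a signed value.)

-106.5 cm

Net displacement equals the area under the velocity-time graph (areas below the axis count negative).
0–5 s: ½(-10 + 2)(5) = -20 cm
5–10 s: ½(2 + -4)(5) = -5 cm
10–16 s: ½(-4 + -10)(6) = -42 cm
16–21 s: ½(-10 + -1)(5) = -27.5 cm
21–24 s: ½(-1 + -7)(3) = -12 cm
Net displacement = -106.5 cm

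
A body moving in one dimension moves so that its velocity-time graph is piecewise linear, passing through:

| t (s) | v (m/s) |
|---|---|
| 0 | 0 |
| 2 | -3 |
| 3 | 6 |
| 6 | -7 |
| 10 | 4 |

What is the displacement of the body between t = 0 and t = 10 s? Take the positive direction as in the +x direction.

Net displacement equals the area under the velocity-time graph (areas below the axis count negative).
0–2 s: ½(0 + -3)(2) = -3 m
2–3 s: ½(-3 + 6)(1) = 1.5 m
3–6 s: ½(6 + -7)(3) = -1.5 m
6–10 s: ½(-7 + 4)(4) = -6 m
Net displacement = -9 m

-9 m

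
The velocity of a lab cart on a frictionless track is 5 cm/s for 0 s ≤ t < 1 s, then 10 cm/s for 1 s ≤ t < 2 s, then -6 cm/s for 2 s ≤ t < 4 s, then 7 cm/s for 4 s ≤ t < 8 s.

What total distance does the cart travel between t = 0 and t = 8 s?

55 cm

Total distance travelled is ∫|v| dt — sum the magnitudes of each area piece.
0–1 s: |5| × 1 = 5 cm
1–2 s: |10| × 1 = 10 cm
2–4 s: |-6| × 2 = 12 cm
4–8 s: |7| × 4 = 28 cm
Total distance = 55 cm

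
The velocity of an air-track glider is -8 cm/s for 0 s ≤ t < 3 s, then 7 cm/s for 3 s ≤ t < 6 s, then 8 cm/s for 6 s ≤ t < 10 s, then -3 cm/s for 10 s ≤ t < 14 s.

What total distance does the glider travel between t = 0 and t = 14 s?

Distance (not displacement) is the total path length: add the absolute areas under v-t.
0–3 s: |-8| × 3 = 24 cm
3–6 s: |7| × 3 = 21 cm
6–10 s: |8| × 4 = 32 cm
10–14 s: |-3| × 4 = 12 cm
Total distance = 89 cm

89 cm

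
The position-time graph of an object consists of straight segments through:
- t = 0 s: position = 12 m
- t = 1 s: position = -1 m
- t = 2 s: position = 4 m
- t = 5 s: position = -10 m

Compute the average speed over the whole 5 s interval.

6.4 m/s

Average speed = (total path length)/(elapsed time); on a piecewise-linear x-t graph the path length is Σ|Δx|.
0–1 s: |Δx| = |-1 − 12| = 13 m
1–2 s: |Δx| = |4 − -1| = 5 m
2–5 s: |Δx| = |-10 − 4| = 14 m
Total path = 32 m; average speed = 32/5 = 6.4 m/s.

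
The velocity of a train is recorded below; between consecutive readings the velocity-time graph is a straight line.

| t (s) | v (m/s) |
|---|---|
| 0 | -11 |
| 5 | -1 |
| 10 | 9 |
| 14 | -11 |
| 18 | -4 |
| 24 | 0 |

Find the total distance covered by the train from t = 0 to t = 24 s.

Distance (not displacement) is the total path length: add the absolute areas under v-t.
0–5 s: |½(-11 + -1)(5)| = 30 m
5–10 s: v = 0 at t = 5.5 s; triangle areas 0.25 + 20.25 = 20.5 m
10–14 s: v = 0 at t = 11.8 s; triangle areas 8.1 + 12.1 = 20.2 m
14–18 s: |½(-11 + -4)(4)| = 30 m
18–24 s: |½(-4 + 0)(6)| = 12 m
Total distance = 112.7 m

112.7 m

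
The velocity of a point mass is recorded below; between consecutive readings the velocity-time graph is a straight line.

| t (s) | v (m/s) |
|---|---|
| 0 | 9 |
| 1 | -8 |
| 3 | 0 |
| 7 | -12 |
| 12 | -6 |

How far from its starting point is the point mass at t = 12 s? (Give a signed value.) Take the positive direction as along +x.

Net displacement equals the area under the velocity-time graph (areas below the axis count negative).
0–1 s: ½(9 + -8)(1) = 0.5 m
1–3 s: ½(-8 + 0)(2) = -8 m
3–7 s: ½(0 + -12)(4) = -24 m
7–12 s: ½(-12 + -6)(5) = -45 m
Net displacement = -76.5 m

-76.5 m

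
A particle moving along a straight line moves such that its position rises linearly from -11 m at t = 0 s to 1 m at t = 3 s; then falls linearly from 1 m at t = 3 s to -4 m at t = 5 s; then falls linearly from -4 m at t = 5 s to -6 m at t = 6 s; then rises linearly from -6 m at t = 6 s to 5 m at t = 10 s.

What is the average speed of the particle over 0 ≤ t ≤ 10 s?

Average speed = (total path length)/(elapsed time); on a piecewise-linear x-t graph the path length is Σ|Δx|.
0–3 s: |Δx| = |1 − -11| = 12 m
3–5 s: |Δx| = |-4 − 1| = 5 m
5–6 s: |Δx| = |-6 − -4| = 2 m
6–10 s: |Δx| = |5 − -6| = 11 m
Total path = 30 m; average speed = 30/10 = 3 m/s.

3 m/s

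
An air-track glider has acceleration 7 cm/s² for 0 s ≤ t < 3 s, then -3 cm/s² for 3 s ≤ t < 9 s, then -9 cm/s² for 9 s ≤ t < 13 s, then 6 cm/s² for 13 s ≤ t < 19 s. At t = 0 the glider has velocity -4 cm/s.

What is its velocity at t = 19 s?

-1 cm/s

Δv equals the area under the a-t graph; then v = v₀ + Δv.
0–3 s: 7 × 3 = 21 cm/s
3–9 s: -3 × 6 = -18 cm/s
9–13 s: -9 × 4 = -36 cm/s
13–19 s: 6 × 6 = 36 cm/s
Δv = 3 cm/s, so v(19) = -4 + (3) = -1 cm/s.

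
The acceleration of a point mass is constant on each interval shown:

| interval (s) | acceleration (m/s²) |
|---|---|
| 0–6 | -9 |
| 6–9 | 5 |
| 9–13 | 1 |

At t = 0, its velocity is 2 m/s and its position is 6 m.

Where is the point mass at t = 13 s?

On each constant-a segment, Δv = aΔt and Δx = v₀Δt + ½aΔt²; chain segment to segment.
0–6 s: v starts 2 m/s; Δx = 2·6 + ½·-9·6² = -150 m; v ends -52 m/s.
6–9 s: v starts -52 m/s; Δx = -52·3 + ½·5·3² = -133.5 m; v ends -37 m/s.
9–13 s: v starts -37 m/s; Δx = -37·4 + ½·1·4² = -140 m; v ends -33 m/s.
x(13) = 6 + Σ Δx = -417.5 m.

-417.5 m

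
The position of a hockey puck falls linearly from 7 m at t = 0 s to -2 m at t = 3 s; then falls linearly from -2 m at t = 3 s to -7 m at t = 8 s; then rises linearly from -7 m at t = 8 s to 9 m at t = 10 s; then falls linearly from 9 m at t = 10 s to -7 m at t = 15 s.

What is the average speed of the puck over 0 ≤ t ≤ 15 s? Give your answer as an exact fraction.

Average speed = (total path length)/(elapsed time); on a piecewise-linear x-t graph the path length is Σ|Δx|.
0–3 s: |Δx| = |-2 − 7| = 9 m
3–8 s: |Δx| = |-7 − -2| = 5 m
8–10 s: |Δx| = |9 − -7| = 16 m
10–15 s: |Δx| = |-7 − 9| = 16 m
Total path = 46 m; average speed = 46/15 = 46/15 m/s.

46/15 m/s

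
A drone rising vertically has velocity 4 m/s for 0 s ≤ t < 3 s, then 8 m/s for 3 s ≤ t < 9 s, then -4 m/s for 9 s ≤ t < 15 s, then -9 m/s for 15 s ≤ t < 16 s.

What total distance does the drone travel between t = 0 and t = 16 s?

Total distance travelled is ∫|v| dt — sum the magnitudes of each area piece.
0–3 s: |4| × 3 = 12 m
3–9 s: |8| × 6 = 48 m
9–15 s: |-4| × 6 = 24 m
15–16 s: |-9| × 1 = 9 m
Total distance = 93 m

93 m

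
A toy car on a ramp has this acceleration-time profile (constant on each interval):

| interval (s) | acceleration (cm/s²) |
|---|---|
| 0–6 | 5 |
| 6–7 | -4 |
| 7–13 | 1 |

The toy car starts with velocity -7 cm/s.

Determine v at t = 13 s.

25 cm/s

Δv equals the area under the a-t graph; then v = v₀ + Δv.
0–6 s: 5 × 6 = 30 cm/s
6–7 s: -4 × 1 = -4 cm/s
7–13 s: 1 × 6 = 6 cm/s
Δv = 32 cm/s, so v(13) = -7 + (32) = 25 cm/s.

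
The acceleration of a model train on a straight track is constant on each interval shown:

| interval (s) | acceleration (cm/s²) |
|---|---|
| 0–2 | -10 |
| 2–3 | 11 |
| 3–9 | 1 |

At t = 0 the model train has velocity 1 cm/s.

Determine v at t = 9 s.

-2 cm/s

Δv equals the area under the a-t graph; then v = v₀ + Δv.
0–2 s: -10 × 2 = -20 cm/s
2–3 s: 11 × 1 = 11 cm/s
3–9 s: 1 × 6 = 6 cm/s
Δv = -3 cm/s, so v(9) = 1 + (-3) = -2 cm/s.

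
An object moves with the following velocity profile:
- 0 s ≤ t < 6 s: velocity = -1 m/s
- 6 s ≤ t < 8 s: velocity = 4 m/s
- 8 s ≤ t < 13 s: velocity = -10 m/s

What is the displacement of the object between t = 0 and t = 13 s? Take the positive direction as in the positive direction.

-48 m

Net displacement equals the area under the velocity-time graph (areas below the axis count negative).
0–6 s: -1 × 6 = -6 m
6–8 s: 4 × 2 = 8 m
8–13 s: -10 × 5 = -50 m
Net displacement = -48 m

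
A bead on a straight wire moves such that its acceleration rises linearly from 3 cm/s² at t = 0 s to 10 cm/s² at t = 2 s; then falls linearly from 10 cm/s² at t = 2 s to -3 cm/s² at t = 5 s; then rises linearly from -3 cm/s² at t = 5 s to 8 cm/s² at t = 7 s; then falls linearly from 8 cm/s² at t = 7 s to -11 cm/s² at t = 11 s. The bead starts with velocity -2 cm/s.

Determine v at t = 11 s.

20.5 cm/s

Δv equals the area under the a-t graph; then v = v₀ + Δv.
0–2 s: ½(3 + 10)(2) = 13 cm/s
2–5 s: ½(10 + -3)(3) = 10.5 cm/s
5–7 s: ½(-3 + 8)(2) = 5 cm/s
7–11 s: ½(8 + -11)(4) = -6 cm/s
Δv = 22.5 cm/s, so v(11) = -2 + (22.5) = 20.5 cm/s.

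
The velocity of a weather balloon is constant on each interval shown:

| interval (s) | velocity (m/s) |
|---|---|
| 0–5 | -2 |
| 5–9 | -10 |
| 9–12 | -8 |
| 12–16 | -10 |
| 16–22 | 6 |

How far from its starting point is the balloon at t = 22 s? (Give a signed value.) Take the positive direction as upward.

-78 m

Net displacement equals the area under the velocity-time graph (areas below the axis count negative).
0–5 s: -2 × 5 = -10 m
5–9 s: -10 × 4 = -40 m
9–12 s: -8 × 3 = -24 m
12–16 s: -10 × 4 = -40 m
16–22 s: 6 × 6 = 36 m
Net displacement = -78 m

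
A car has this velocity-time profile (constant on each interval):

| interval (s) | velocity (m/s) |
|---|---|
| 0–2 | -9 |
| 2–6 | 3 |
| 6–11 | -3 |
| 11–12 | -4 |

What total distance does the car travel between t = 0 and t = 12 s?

49 m

Total distance travelled is ∫|v| dt — sum the magnitudes of each area piece.
0–2 s: |-9| × 2 = 18 m
2–6 s: |3| × 4 = 12 m
6–11 s: |-3| × 5 = 15 m
11–12 s: |-4| × 1 = 4 m
Total distance = 49 m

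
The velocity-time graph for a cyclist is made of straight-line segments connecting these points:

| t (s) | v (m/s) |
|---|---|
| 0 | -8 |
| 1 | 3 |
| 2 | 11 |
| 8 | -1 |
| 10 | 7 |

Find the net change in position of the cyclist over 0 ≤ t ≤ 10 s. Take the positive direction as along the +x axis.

40.5 m

Displacement is the signed area under the v-t curve.
0–1 s: ½(-8 + 3)(1) = -2.5 m
1–2 s: ½(3 + 11)(1) = 7 m
2–8 s: ½(11 + -1)(6) = 30 m
8–10 s: ½(-1 + 7)(2) = 6 m
Net displacement = 40.5 m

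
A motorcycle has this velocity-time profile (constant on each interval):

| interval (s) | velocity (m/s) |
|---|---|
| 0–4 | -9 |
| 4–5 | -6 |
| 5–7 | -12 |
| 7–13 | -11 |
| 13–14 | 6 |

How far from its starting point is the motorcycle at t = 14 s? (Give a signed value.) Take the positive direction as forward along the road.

Net displacement equals the area under the velocity-time graph (areas below the axis count negative).
0–4 s: -9 × 4 = -36 m
4–5 s: -6 × 1 = -6 m
5–7 s: -12 × 2 = -24 m
7–13 s: -11 × 6 = -66 m
13–14 s: 6 × 1 = 6 m
Net displacement = -126 m

-126 m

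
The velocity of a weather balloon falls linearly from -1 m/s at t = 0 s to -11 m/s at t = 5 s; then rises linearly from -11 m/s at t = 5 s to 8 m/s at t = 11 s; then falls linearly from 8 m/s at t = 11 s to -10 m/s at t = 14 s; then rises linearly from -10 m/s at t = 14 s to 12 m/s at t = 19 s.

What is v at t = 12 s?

On 11–14 s the graph is linear from 8 to -10 m/s: v(12) = 8 + (-10 − 8)·(12 − 11)/(14 − 11) = 2 m/s.

2 m/s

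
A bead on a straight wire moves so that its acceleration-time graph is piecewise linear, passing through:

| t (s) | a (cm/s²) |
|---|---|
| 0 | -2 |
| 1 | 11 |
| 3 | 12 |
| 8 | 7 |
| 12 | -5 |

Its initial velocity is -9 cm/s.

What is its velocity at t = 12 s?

70 cm/s

Δv equals the area under the a-t graph; then v = v₀ + Δv.
0–1 s: ½(-2 + 11)(1) = 4.5 cm/s
1–3 s: ½(11 + 12)(2) = 23 cm/s
3–8 s: ½(12 + 7)(5) = 47.5 cm/s
8–12 s: ½(7 + -5)(4) = 4 cm/s
Δv = 79 cm/s, so v(12) = -9 + (79) = 70 cm/s.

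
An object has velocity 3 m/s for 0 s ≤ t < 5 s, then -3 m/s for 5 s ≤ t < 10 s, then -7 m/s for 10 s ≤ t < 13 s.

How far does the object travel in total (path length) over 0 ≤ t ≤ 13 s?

Distance (not displacement) is the total path length: add the absolute areas under v-t.
0–5 s: |3| × 5 = 15 m
5–10 s: |-3| × 5 = 15 m
10–13 s: |-7| × 3 = 21 m
Total distance = 51 m

51 m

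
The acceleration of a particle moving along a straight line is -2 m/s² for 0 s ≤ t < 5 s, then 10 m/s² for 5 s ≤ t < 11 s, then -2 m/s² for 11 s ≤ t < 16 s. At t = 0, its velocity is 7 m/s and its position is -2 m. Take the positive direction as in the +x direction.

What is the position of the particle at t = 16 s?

On each constant-a segment, Δv = aΔt and Δx = v₀Δt + ½aΔt²; chain segment to segment.
0–5 s: v starts 7 m/s; Δx = 7·5 + ½·-2·5² = 10 m; v ends -3 m/s.
5–11 s: v starts -3 m/s; Δx = -3·6 + ½·10·6² = 162 m; v ends 57 m/s.
11–16 s: v starts 57 m/s; Δx = 57·5 + ½·-2·5² = 260 m; v ends 47 m/s.
x(16) = -2 + Σ Δx = 430 m.

430 m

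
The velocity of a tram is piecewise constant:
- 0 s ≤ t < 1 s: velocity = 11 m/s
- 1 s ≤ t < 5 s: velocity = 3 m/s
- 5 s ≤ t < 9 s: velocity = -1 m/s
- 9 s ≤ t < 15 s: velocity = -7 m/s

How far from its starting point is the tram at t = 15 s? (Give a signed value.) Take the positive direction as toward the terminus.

Displacement is the signed area under the v-t curve.
0–1 s: 11 × 1 = 11 m
1–5 s: 3 × 4 = 12 m
5–9 s: -1 × 4 = -4 m
9–15 s: -7 × 6 = -42 m
Net displacement = -23 m

-23 m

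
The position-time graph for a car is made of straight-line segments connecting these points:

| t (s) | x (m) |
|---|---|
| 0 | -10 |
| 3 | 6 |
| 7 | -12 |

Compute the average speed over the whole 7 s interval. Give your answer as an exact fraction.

34/7 m/s

Average speed = (total path length)/(elapsed time); on a piecewise-linear x-t graph the path length is Σ|Δx|.
0–3 s: |Δx| = |6 − -10| = 16 m
3–7 s: |Δx| = |-12 − 6| = 18 m
Total path = 34 m; average speed = 34/7 = 34/7 m/s.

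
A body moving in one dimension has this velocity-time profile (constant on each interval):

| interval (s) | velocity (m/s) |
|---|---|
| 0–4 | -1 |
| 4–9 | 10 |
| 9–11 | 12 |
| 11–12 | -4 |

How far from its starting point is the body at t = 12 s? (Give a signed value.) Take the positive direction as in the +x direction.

66 m

Displacement is the signed area under the v-t curve.
0–4 s: -1 × 4 = -4 m
4–9 s: 10 × 5 = 50 m
9–11 s: 12 × 2 = 24 m
11–12 s: -4 × 1 = -4 m
Net displacement = 66 m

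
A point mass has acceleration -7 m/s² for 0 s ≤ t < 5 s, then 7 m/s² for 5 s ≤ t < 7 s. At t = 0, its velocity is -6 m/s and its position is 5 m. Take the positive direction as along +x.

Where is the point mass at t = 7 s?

On each constant-a segment, Δv = aΔt and Δx = v₀Δt + ½aΔt²; chain segment to segment.
0–5 s: v starts -6 m/s; Δx = -6·5 + ½·-7·5² = -117.5 m; v ends -41 m/s.
5–7 s: v starts -41 m/s; Δx = -41·2 + ½·7·2² = -68 m; v ends -27 m/s.
x(7) = 5 + Σ Δx = -180.5 m.

-180.5 m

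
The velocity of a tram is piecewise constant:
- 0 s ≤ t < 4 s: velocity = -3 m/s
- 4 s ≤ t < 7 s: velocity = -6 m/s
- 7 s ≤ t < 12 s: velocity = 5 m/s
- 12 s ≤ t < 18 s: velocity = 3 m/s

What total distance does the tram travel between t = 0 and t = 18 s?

Total distance travelled is ∫|v| dt — sum the magnitudes of each area piece.
0–4 s: |-3| × 4 = 12 m
4–7 s: |-6| × 3 = 18 m
7–12 s: |5| × 5 = 25 m
12–18 s: |3| × 6 = 18 m
Total distance = 73 m

73 m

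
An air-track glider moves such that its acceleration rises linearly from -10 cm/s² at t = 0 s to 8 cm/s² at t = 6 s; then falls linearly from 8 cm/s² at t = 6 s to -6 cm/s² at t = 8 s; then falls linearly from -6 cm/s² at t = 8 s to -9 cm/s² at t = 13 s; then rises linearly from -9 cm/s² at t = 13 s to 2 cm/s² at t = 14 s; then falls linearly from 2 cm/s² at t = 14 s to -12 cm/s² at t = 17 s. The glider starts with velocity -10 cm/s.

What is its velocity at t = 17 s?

-70 cm/s

Δv equals the area under the a-t graph; then v = v₀ + Δv.
0–6 s: ½(-10 + 8)(6) = -6 cm/s
6–8 s: ½(8 + -6)(2) = 2 cm/s
8–13 s: ½(-6 + -9)(5) = -37.5 cm/s
13–14 s: ½(-9 + 2)(1) = -3.5 cm/s
14–17 s: ½(2 + -12)(3) = -15 cm/s
Δv = -60 cm/s, so v(17) = -10 + (-60) = -70 cm/s.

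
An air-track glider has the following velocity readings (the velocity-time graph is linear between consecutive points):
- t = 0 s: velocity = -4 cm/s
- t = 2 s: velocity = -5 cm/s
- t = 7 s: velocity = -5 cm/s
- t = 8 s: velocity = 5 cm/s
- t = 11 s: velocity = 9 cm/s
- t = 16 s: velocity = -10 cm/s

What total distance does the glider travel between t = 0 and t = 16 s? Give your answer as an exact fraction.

Distance (not displacement) is the total path length: add the absolute areas under v-t.
0–2 s: |½(-4 + -5)(2)| = 9 cm
2–7 s: |-5| × 5 = 25 cm
7–8 s: v = 0 at t = 7.5 s; triangle areas 1.25 + 1.25 = 2.5 cm
8–11 s: |½(5 + 9)(3)| = 21 cm
11–16 s: v = 0 at t = 254/19 s; triangle areas 405/38 + 250/19 = 905/38 cm
Total distance = 1545/19 cm

1545/19 cm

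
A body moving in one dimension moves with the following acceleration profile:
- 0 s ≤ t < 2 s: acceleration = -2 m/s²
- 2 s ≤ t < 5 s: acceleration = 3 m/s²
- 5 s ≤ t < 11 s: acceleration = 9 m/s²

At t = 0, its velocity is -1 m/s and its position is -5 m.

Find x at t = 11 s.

On each constant-a segment, Δv = aΔt and Δx = v₀Δt + ½aΔt²; chain segment to segment.
0–2 s: v starts -1 m/s; Δx = -1·2 + ½·-2·2² = -6 m; v ends -5 m/s.
2–5 s: v starts -5 m/s; Δx = -5·3 + ½·3·3² = -1.5 m; v ends 4 m/s.
5–11 s: v starts 4 m/s; Δx = 4·6 + ½·9·6² = 186 m; v ends 58 m/s.
x(11) = -5 + Σ Δx = 173.5 m.

173.5 m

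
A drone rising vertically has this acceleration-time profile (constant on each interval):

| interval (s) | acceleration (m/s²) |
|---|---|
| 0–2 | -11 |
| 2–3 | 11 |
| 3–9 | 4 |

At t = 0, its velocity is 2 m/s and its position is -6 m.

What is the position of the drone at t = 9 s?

-20.5 m

On each constant-a segment, Δv = aΔt and Δx = v₀Δt + ½aΔt²; chain segment to segment.
0–2 s: v starts 2 m/s; Δx = 2·2 + ½·-11·2² = -18 m; v ends -20 m/s.
2–3 s: v starts -20 m/s; Δx = -20·1 + ½·11·1² = -14.5 m; v ends -9 m/s.
3–9 s: v starts -9 m/s; Δx = -9·6 + ½·4·6² = 18 m; v ends 15 m/s.
x(9) = -6 + Σ Δx = -20.5 m.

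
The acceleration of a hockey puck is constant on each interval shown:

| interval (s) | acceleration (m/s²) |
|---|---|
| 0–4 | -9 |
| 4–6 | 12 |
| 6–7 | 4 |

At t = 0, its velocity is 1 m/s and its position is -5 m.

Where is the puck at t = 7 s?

-128 m

On each constant-a segment, Δv = aΔt and Δx = v₀Δt + ½aΔt²; chain segment to segment.
0–4 s: v starts 1 m/s; Δx = 1·4 + ½·-9·4² = -68 m; v ends -35 m/s.
4–6 s: v starts -35 m/s; Δx = -35·2 + ½·12·2² = -46 m; v ends -11 m/s.
6–7 s: v starts -11 m/s; Δx = -11·1 + ½·4·1² = -9 m; v ends -7 m/s.
x(7) = -5 + Σ Δx = -128 m.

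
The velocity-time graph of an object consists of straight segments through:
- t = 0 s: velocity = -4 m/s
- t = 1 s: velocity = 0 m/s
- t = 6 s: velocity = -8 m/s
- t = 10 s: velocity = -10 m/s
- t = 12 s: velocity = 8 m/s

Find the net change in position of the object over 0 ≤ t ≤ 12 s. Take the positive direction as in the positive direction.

Net displacement equals the area under the velocity-time graph (areas below the axis count negative).
0–1 s: ½(-4 + 0)(1) = -2 m
1–6 s: ½(0 + -8)(5) = -20 m
6–10 s: ½(-8 + -10)(4) = -36 m
10–12 s: ½(-10 + 8)(2) = -2 m
Net displacement = -60 m

-60 m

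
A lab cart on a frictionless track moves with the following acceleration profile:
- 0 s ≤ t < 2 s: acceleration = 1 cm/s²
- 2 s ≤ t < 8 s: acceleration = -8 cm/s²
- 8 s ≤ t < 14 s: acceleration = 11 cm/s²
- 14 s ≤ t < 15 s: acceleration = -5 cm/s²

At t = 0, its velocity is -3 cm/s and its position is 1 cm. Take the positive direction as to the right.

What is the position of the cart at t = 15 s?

-234.5 cm

On each constant-a segment, Δv = aΔt and Δx = v₀Δt + ½aΔt²; chain segment to segment.
0–2 s: v starts -3 cm/s; Δx = -3·2 + ½·1·2² = -4 cm; v ends -1 cm/s.
2–8 s: v starts -1 cm/s; Δx = -1·6 + ½·-8·6² = -150 cm; v ends -49 cm/s.
8–14 s: v starts -49 cm/s; Δx = -49·6 + ½·11·6² = -96 cm; v ends 17 cm/s.
14–15 s: v starts 17 cm/s; Δx = 17·1 + ½·-5·1² = 14.5 cm; v ends 12 cm/s.
x(15) = 1 + Σ Δx = -234.5 cm.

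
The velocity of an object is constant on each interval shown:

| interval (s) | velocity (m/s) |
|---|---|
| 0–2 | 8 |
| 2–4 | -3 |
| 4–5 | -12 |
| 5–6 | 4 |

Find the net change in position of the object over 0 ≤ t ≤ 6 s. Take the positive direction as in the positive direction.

2 m

Displacement is the signed area under the v-t curve.
0–2 s: 8 × 2 = 16 m
2–4 s: -3 × 2 = -6 m
4–5 s: -12 × 1 = -12 m
5–6 s: 4 × 1 = 4 m
Net displacement = 2 m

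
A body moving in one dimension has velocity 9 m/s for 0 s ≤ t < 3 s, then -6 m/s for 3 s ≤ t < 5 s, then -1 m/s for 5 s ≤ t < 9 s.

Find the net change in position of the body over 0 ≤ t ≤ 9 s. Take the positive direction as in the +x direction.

11 m

Displacement is the signed area under the v-t curve.
0–3 s: 9 × 3 = 27 m
3–5 s: -6 × 2 = -12 m
5–9 s: -1 × 4 = -4 m
Net displacement = 11 m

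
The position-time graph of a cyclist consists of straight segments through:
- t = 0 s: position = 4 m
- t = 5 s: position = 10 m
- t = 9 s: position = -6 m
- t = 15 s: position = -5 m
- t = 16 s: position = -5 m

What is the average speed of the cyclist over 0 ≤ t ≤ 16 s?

1.4375 m/s

Average speed = (total path length)/(elapsed time); on a piecewise-linear x-t graph the path length is Σ|Δx|.
0–5 s: |Δx| = |10 − 4| = 6 m
5–9 s: |Δx| = |-6 − 10| = 16 m
9–15 s: |Δx| = |-5 − -6| = 1 m
15–16 s: |Δx| = |-5 − -5| = 0 m
Total path = 23 m; average speed = 23/16 = 1.4375 m/s.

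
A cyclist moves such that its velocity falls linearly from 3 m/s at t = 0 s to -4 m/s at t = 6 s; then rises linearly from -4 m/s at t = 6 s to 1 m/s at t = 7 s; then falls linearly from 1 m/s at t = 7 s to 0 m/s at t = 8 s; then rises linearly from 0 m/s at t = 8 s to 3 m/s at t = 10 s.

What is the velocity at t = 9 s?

1.5 m/s

On 8–10 s the graph is linear from 0 to 3 m/s: v(9) = 0 + (3 − 0)·(9 − 8)/(10 − 8) = 1.5 m/s.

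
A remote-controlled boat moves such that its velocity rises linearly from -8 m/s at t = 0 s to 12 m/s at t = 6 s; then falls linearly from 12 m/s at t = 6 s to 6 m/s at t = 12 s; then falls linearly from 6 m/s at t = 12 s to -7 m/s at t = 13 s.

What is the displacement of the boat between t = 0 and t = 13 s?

Net displacement equals the area under the velocity-time graph (areas below the axis count negative).
0–6 s: ½(-8 + 12)(6) = 12 m
6–12 s: ½(12 + 6)(6) = 54 m
12–13 s: ½(6 + -7)(1) = -0.5 m
Net displacement = 65.5 m

65.5 m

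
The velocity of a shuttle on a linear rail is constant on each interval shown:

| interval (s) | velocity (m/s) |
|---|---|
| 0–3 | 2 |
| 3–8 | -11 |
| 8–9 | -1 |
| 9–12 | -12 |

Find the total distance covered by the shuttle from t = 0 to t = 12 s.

Distance (not displacement) is the total path length: add the absolute areas under v-t.
0–3 s: |2| × 3 = 6 m
3–8 s: |-11| × 5 = 55 m
8–9 s: |-1| × 1 = 1 m
9–12 s: |-12| × 3 = 36 m
Total distance = 98 m

98 m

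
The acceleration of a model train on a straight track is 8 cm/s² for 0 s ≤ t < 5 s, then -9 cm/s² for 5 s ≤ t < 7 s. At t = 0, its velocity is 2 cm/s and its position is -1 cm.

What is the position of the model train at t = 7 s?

175 cm

On each constant-a segment, Δv = aΔt and Δx = v₀Δt + ½aΔt²; chain segment to segment.
0–5 s: v starts 2 cm/s; Δx = 2·5 + ½·8·5² = 110 cm; v ends 42 cm/s.
5–7 s: v starts 42 cm/s; Δx = 42·2 + ½·-9·2² = 66 cm; v ends 24 cm/s.
x(7) = -1 + Σ Δx = 175 cm.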